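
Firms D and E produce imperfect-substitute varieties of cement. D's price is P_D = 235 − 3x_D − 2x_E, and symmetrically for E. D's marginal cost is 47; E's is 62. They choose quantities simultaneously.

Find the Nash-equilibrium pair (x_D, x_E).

Firm D's profit: π = x_D(235 − 3x_D − 2x_E) − 47x_D.
∂π/∂x_D = 188 − 6x_D − 2x_E = 0 ⇒ x_D = 94/3 − (1/3)x_E.
Similarly x_E = 173/6 − (1/3)x_D.
Solving the two reaction functions simultaneously: (1 − (−1/3)(−1/3))x_D = 94/3 − (1/3)·(173/6), so (8/9)x_D = 391/18 and x_D = 24.4375.
Then x_E = 173/6 − (1/3)·24.4375 = 20.6875.

24.4375, 20.6875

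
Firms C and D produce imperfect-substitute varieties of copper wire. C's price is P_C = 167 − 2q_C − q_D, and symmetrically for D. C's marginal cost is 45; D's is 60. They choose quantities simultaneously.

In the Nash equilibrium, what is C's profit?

1290.32

Firm C's profit: π = q_C(167 − 2q_C − q_D) − 45q_C.
∂π/∂q_C = 122 − 4q_C − q_D = 0 ⇒ q_C = 30.5 − 0.25q_D.
Similarly q_D = 26.75 − 0.25q_C.
Substituting the second reaction function into the first: q_C = 30.5 − 0.25(26.75 − 0.25q_C), which gives 0.9375q_C = 23.8125 ⇒ q_C = 25.4.
Then q_D = 26.75 − 0.25·25.4 = 20.4.
P_C = 167 − 2·25.4 − 20.4 = 95.8.
Profit = (95.8 − 45)·25.4 = 1290.32.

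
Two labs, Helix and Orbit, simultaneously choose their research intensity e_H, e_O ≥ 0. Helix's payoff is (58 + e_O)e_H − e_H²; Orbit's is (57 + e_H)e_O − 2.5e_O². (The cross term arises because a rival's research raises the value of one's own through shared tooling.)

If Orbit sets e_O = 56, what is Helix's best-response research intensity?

57

Expanding Helix's payoff: 58e_H + e_Oe_H − e_H².
∂π/∂e_H = 58 + e_O − 2e_H = 0, so e_H = 29 + 0.5e_O.
At e_O = 56: e_H = 29 + 0.5·56 = 57.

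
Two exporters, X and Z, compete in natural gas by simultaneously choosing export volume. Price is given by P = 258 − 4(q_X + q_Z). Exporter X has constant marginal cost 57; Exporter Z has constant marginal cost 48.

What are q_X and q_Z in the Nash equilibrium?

16, 18.25

Exporter X's profit: π = q_X(258 − 4(q_X + q_Z)) − 57q_X.
∂π/∂q_X = 201 − 8q_X − 4q_Z = 0, so q_X = 25.125 − 0.5q_Z.
By the same steps for Z: q_Z = 26.25 − 0.5q_X.
Substituting the second reaction function into the first: q_X = 25.125 − 0.5(26.25 − 0.5q_X), which gives 0.75q_X = 12 ⇒ q_X = 16.
Then q_Z = 26.25 − 0.5·16 = 18.25.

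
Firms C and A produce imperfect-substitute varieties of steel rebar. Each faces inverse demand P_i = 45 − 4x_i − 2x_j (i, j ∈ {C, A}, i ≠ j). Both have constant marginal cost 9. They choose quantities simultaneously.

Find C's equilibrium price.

Firm C's profit: π = x_C(45 − 4x_C − 2x_A) − 9x_C.
∂π/∂x_C = 36 − 8x_C − 2x_A = 0 ⇒ x_C = 4.5 − 0.25x_A.
By symmetry x_A = x_C; substituting into the reaction function, 1.25x_C = 4.5 and x_C = 3.6.
P_C = 45 − 4·3.6 − 2·3.6 = 23.4.

23.4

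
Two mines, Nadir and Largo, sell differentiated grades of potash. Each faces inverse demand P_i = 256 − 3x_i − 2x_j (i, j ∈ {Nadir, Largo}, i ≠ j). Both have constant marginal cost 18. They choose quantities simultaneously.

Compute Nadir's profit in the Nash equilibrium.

2655.1875

Mine Nadir's profit: π = x_{Nadir}(256 − 3x_{Nadir} − 2x_{Largo}) − 18x_{Nadir}.
∂π/∂x_{Nadir} = 238 − 6x_{Nadir} − 2x_{Largo} = 0 ⇒ x_{Nadir} = 119/3 − (1/3)x_{Largo}.
The game is symmetric, so in equilibrium x_{Largo} = x_{Nadir}: the reaction function gives (4/3)x_{Nadir} = 119/3, hence x_{Nadir} = 29.75.
P_{Nadir} = 256 − 3·29.75 − 2·29.75 = 107.25.
Profit = (107.25 − 18)·29.75 = 2655.1875.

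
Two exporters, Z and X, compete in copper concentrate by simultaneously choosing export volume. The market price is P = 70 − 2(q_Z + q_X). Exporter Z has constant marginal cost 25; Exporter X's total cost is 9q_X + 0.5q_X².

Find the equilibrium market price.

37.875

Exporter Z's profit: π = q_Z(70 − 2(q_Z + q_X)) − 25q_Z.
∂π/∂q_Z = 45 − 4q_Z − 2q_X = 0, so q_Z = 11.25 − 0.5q_X.
For X: ∂π/∂q_X = 61 − 5q_X − 2q_Z = 0 ⇒ q_X = 12.2 − 0.4q_Z.
Plugging q_X into Z's best response: q_Z = 11.25 − 0.5(12.2 − 0.4q_Z) ⇒ 0.8q_Z = 5.15, so q_Z = 6.4375.
Then q_X = 12.2 − 0.4·6.4375 = 9.625.
Equilibrium price: P = 70 − 2·16.0625 = 37.875.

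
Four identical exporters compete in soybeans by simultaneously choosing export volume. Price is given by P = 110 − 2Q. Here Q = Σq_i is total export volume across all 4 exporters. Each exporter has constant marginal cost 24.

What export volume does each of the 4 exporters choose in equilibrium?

A representative exporter's profit is π_i = q_i(110 − 2Q) − 24q_i, with Q = q_i + Σ_{j≠i} q_j.
First-order condition: 86 − 4q_i − 2Σ_{j≠i} q_j = 0.
Imposing symmetry (q_j = q for all j) turns Σ_{j≠i} q_j into 3q, so 86 = 10q and q = 8.6.

8.6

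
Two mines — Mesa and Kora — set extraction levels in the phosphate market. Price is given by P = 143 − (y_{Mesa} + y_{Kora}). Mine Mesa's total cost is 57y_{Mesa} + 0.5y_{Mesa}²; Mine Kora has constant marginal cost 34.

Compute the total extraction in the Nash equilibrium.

Mine Mesa's profit: π = y_{Mesa}(143 − (y_{Mesa} + y_{Kora})) − 57y_{Mesa} − 0.5y_{Mesa}².
∂π/∂y_{Mesa} = 86 − 3y_{Mesa} − y_{Kora} = 0, so y_{Mesa} = 86/3 − (1/3)y_{Kora}.
For Kora: ∂π/∂y_{Kora} = 109 − 2y_{Kora} − y_{Mesa} = 0 ⇒ y_{Kora} = 54.5 − 0.5y_{Mesa}.
Plugging y_{Kora} into Mesa's best response: y_{Mesa} = 86/3 − (1/3)(54.5 − 0.5y_{Mesa}) ⇒ (5/6)y_{Mesa} = 10.5, so y_{Mesa} = 12.6.
Then y_{Kora} = 54.5 − 0.5·12.6 = 48.2.
Total extraction: 12.6 + 48.2 = 60.8.

60.8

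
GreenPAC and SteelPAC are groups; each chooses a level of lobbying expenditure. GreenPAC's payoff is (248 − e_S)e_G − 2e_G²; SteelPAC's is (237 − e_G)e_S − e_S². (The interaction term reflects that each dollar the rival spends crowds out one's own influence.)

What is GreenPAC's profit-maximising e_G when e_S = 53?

Expanding GreenPAC's payoff: 248e_G − e_Se_G − 2e_G².
∂π/∂e_G = 248 − e_S − 4e_G = 0, so e_G = 62 − 0.25e_S.
At e_S = 53: e_G = 62 − 0.25·53 = 48.75.

48.75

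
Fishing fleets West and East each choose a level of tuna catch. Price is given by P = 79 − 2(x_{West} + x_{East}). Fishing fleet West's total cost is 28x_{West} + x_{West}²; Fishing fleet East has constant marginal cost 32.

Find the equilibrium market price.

50

Fishing fleet West's profit: π = x_{West}(79 − 2(x_{West} + x_{East})) − 28x_{West} − x_{West}².
∂π/∂x_{West} = 51 − 6x_{West} − 2x_{East} = 0, so x_{West} = 8.5 − (1/3)x_{East}.
For East: ∂π/∂x_{East} = 47 − 4x_{East} − 2x_{West} = 0 ⇒ x_{East} = 11.75 − 0.5x_{West}.
Plugging x_{East} into West's best response: x_{West} = 8.5 − (1/3)(11.75 − 0.5x_{West}) ⇒ (5/6)x_{West} = 55/12, so x_{West} = 5.5.
Then x_{East} = 11.75 − 0.5·5.5 = 9.
Equilibrium price: P = 79 − 2·14.5 = 50.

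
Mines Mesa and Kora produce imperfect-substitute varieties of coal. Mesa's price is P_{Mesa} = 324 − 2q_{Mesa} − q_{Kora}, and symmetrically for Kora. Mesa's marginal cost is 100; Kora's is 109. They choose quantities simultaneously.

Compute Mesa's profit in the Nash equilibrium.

4122.32

Mine Mesa's profit: π = q_{Mesa}(324 − 2q_{Mesa} − q_{Kora}) − 100q_{Mesa}.
∂π/∂q_{Mesa} = 224 − 4q_{Mesa} − q_{Kora} = 0 ⇒ q_{Mesa} = 56 − 0.25q_{Kora}.
Similarly q_{Kora} = 53.75 − 0.25q_{Mesa}.
Substituting the second reaction function into the first: q_{Mesa} = 56 − 0.25(53.75 − 0.25q_{Mesa}), which gives 0.9375q_{Mesa} = 42.5625 ⇒ q_{Mesa} = 45.4.
Then q_{Kora} = 53.75 − 0.25·45.4 = 42.4.
P_{Mesa} = 324 − 2·45.4 − 42.4 = 190.8.
Profit = (190.8 − 100)·45.4 = 4122.32.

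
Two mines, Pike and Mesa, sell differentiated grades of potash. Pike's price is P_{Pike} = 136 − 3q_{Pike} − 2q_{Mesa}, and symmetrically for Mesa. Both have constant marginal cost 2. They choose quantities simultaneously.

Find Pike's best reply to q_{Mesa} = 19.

16

Mine Pike's profit: π = q_{Pike}(136 − 3q_{Pike} − 2q_{Mesa}) − 2q_{Pike}.
∂π/∂q_{Pike} = 134 − 6q_{Pike} − 2q_{Mesa} = 0 ⇒ q_{Pike} = 67/3 − (1/3)q_{Mesa}.
At q_{Mesa} = 19: q_{Pike} = 67/3 − (1/3)·19 = 16.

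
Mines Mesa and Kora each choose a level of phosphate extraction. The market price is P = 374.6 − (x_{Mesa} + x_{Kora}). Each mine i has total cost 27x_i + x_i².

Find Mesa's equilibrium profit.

9666.0608

Mine Mesa's profit: π = x_{Mesa}(374.6 − (x_{Mesa} + x_{Kora})) − 27x_{Mesa} − x_{Mesa}².
∂π/∂x_{Mesa} = 347.6 − 4x_{Mesa} − x_{Kora} = 0, so x_{Mesa} = 86.9 − 0.25x_{Kora}.
Setting x_{Mesa} = x_{Kora} in the reaction function: x_{Mesa} = 86.9 − 0.25x_{Mesa}, so x_{Mesa} = 86.9 / 1.25 = 69.52.
Price P = 374.6 − 139.04 = 235.56.
Mesa's profit: (235.56 − 27)·69.52 − (69.52)² = 9666.0608.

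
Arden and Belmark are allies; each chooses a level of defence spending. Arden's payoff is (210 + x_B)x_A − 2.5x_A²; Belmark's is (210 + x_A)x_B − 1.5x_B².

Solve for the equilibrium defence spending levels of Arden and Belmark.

Expanding Arden's payoff: 210x_A + x_Bx_A − 2.5x_A².
∂π/∂x_A = 210 + x_B − 5x_A = 0, so x_A = 42 + 0.2x_B.
Likewise for Belmark: x_B = 70 + (1/3)x_A.
Solving the two reaction functions simultaneously: (1 − (0.2)(1/3))x_A = 42 + 0.2·70, so (14/15)x_A = 56 and x_A = 60.
Then x_B = 70 + (1/3)·60 = 90.

60, 90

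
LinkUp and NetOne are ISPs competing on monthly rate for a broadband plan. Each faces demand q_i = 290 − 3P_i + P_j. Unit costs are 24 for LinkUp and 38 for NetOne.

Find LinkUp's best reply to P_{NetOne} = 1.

60.5

LinkUp's profit: π = (P_{LinkUp} − 24)(290 − 3P_{LinkUp} + P_{NetOne}).
∂π/∂P_{LinkUp} = 362 − 6P_{LinkUp} + P_{NetOne} = 0 ⇒ P_{LinkUp} = 181/3 + (1/6)P_{NetOne}.
At P_{NetOne} = 1: P_{LinkUp} = 181/3 + (1/6)·1 = 60.5.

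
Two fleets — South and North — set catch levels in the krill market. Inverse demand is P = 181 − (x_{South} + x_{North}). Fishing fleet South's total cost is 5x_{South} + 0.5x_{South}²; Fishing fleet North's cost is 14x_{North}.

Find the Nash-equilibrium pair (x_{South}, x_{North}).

37, 65

Fishing fleet South's profit: π = x_{South}(181 − (x_{South} + x_{North})) − 5x_{South} − 0.5x_{South}².
∂π/∂x_{South} = 176 − 3x_{South} − x_{North} = 0, so x_{South} = 176/3 − (1/3)x_{North}.
For North: ∂π/∂x_{North} = 167 − 2x_{North} − x_{South} = 0 ⇒ x_{North} = 83.5 − 0.5x_{South}.
Solving the two reaction functions simultaneously: (1 − (−1/3)(−0.5))x_{South} = 176/3 − (1/3)·83.5, so (5/6)x_{South} = 185/6 and x_{South} = 37.
Then x_{North} = 83.5 − 0.5·37 = 65.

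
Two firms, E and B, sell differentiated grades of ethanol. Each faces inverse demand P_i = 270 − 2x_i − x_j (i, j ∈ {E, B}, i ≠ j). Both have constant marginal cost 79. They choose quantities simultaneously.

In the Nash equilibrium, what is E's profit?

Firm E's profit: π = x_E(270 − 2x_E − x_B) − 79x_E.
∂π/∂x_E = 191 − 4x_E − x_B = 0 ⇒ x_E = 47.75 − 0.25x_B.
By symmetry x_B = x_E; substituting into the reaction function, 1.25x_E = 47.75 and x_E = 38.2.
P_E = 270 − 2·38.2 − 38.2 = 155.4.
Profit = (155.4 − 79)·38.2 = 2918.48.

2918.48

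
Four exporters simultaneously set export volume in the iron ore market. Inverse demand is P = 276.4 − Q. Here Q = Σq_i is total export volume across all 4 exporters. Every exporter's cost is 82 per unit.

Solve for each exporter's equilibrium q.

38.88

A representative exporter's profit is π_i = q_i(276.4 − Q) − 82q_i, with Q = q_i + Σ_{j≠i} q_j.
First-order condition: 194.4 − 2q_i − Σ_{j≠i} q_j = 0.
Imposing symmetry (q_j = q for all j) turns Σ_{j≠i} q_j into 3q, so 194.4 = 5q and q = 38.88.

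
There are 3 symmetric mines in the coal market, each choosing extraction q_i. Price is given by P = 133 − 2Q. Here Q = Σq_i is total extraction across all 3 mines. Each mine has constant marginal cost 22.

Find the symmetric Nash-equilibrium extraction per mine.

13.875

A representative mine's profit is π_i = q_i(133 − 2Q) − 22q_i, with Q = q_i + Σ_{j≠i} q_j.
First-order condition: 111 − 4q_i − 2Σ_{j≠i} q_j = 0.
Imposing symmetry (q_j = q for all j) turns Σ_{j≠i} q_j into 2q, so 111 = 8q and q = 13.875.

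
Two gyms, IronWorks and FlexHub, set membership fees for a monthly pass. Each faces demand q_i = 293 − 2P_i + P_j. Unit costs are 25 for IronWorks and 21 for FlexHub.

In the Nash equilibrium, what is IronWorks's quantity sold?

177.6

IronWorks's profit: π = (P_{IronWorks} − 25)(293 − 2P_{IronWorks} + P_{FlexHub}).
∂π/∂P_{IronWorks} = 343 − 4P_{IronWorks} + P_{FlexHub} = 0 ⇒ P_{IronWorks} = 85.75 + 0.25P_{FlexHub}.
Similarly P_{FlexHub} = 83.75 + 0.25P_{IronWorks}.
Plugging P_{FlexHub} into IronWorks's best response: P_{IronWorks} = 85.75 + 0.25(83.75 + 0.25P_{IronWorks}) ⇒ 0.9375P_{IronWorks} = 106.6875, so P_{IronWorks} = 113.8.
Then P_{FlexHub} = 83.75 + 0.25·113.8 = 112.2.
q_{IronWorks} = 293 − 2·113.8 + 112.2 = 177.6.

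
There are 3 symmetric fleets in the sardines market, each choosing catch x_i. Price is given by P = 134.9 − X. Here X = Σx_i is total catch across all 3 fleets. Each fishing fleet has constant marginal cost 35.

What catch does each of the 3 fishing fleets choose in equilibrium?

24.975

A representative fishing fleet's profit is π_i = x_i(134.9 − X) − 35x_i, with X = x_i + Σ_{j≠i} x_j.
First-order condition: 99.9 − 2x_i − Σ_{j≠i} x_j = 0.
Imposing symmetry (x_j = x for all j) turns Σ_{j≠i} x_j into 2x, so 99.9 = 4x and x = 24.975.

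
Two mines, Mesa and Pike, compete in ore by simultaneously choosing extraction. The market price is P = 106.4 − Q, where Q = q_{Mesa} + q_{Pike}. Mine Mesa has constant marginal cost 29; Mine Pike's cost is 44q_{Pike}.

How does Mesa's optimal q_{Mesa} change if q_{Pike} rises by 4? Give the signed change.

-2

Mine Mesa's profit: π = q_{Mesa}(106.4 − (q_{Mesa} + q_{Pike})) − 29q_{Mesa}.
∂π/∂q_{Mesa} = 77.4 − 2q_{Mesa} − q_{Pike} = 0, so q_{Mesa} = 38.7 − 0.5q_{Pike}.
The reaction-function slope is −0.5, so a 4-unit rise in q_{Pike} moves q_{Mesa} by −0.5 × 4 = −2. Mesa's best response falls — the actions are strategic substitutes.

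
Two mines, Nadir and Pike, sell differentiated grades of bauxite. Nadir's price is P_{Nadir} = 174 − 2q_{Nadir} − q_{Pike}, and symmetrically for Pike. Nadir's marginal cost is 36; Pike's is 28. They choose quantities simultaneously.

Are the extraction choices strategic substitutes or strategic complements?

strategic substitutes

Mine Nadir's profit: π = q_{Nadir}(174 − 2q_{Nadir} − q_{Pike}) − 36q_{Nadir}.
∂π/∂q_{Nadir} = 138 − 4q_{Nadir} − q_{Pike} = 0 ⇒ q_{Nadir} = 34.5 − 0.25q_{Pike}.
The best-response slope dq_{Nadir}/dq_{Pike} = −0.25 < 0: the reaction function is downward-sloping, so the choices are strategic substitutes.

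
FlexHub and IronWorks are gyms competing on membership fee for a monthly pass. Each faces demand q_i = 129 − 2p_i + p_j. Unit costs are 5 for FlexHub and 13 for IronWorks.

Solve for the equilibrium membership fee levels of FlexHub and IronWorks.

FlexHub's profit: π = (p_{FlexHub} − 5)(129 − 2p_{FlexHub} + p_{IronWorks}).
∂π/∂p_{FlexHub} = 139 − 4p_{FlexHub} + p_{IronWorks} = 0 ⇒ p_{FlexHub} = 34.75 + 0.25p_{IronWorks}.
Similarly p_{IronWorks} = 38.75 + 0.25p_{FlexHub}.
Plugging p_{IronWorks} into FlexHub's best response: p_{FlexHub} = 34.75 + 0.25(38.75 + 0.25p_{FlexHub}) ⇒ 0.9375p_{FlexHub} = 44.4375, so p_{FlexHub} = 47.4.
Then p_{IronWorks} = 38.75 + 0.25·47.4 = 50.6.

47.4, 50.6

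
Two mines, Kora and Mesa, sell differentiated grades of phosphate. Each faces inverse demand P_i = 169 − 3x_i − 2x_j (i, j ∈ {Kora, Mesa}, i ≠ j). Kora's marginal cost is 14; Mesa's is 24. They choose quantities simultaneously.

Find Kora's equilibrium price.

Mine Kora's profit: π = x_{Kora}(169 − 3x_{Kora} − 2x_{Mesa}) − 14x_{Kora}.
∂π/∂x_{Kora} = 155 − 6x_{Kora} − 2x_{Mesa} = 0 ⇒ x_{Kora} = 155/6 − (1/3)x_{Mesa}.
Similarly x_{Mesa} = 145/6 − (1/3)x_{Kora}.
Solving the two reaction functions simultaneously: (1 − (−1/3)(−1/3))x_{Kora} = 155/6 − (1/3)·(145/6), so (8/9)x_{Kora} = 160/9 and x_{Kora} = 20.
Then x_{Mesa} = 145/6 − (1/3)·20 = 17.5.
P_{Kora} = 169 − 3·20 − 2·17.5 = 74.

74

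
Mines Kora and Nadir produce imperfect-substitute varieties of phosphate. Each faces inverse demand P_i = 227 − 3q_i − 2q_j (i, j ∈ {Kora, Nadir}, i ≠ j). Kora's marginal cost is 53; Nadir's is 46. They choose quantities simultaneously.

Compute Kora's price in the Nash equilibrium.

116.9375

Mine Kora's profit: π = q_{Kora}(227 − 3q_{Kora} − 2q_{Nadir}) − 53q_{Kora}.
∂π/∂q_{Kora} = 174 − 6q_{Kora} − 2q_{Nadir} = 0 ⇒ q_{Kora} = 29 − (1/3)q_{Nadir}.
Similarly q_{Nadir} = 181/6 − (1/3)q_{Kora}.
Plugging q_{Nadir} into Kora's best response: q_{Kora} = 29 − (1/3)(181/6 − (1/3)q_{Kora}) ⇒ (8/9)q_{Kora} = 341/18, so q_{Kora} = 21.3125.
Then q_{Nadir} = 181/6 − (1/3)·21.3125 = 23.0625.
P_{Kora} = 227 − 3·21.3125 − 2·23.0625 = 116.9375.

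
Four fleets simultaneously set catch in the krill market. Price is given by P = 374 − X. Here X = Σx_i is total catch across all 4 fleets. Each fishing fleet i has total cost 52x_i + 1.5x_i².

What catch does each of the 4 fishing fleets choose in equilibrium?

40.25

A representative fishing fleet's profit is π_i = x_i(374 − X) − 52x_i − 1.5x_i², with X = x_i + Σ_{j≠i} x_j.
First-order condition: 322 − 5x_i − Σ_{j≠i} x_j = 0.
With identical fishing fleets, set every x_j = x: then 322 − 5x − 3x = 0, i.e. x = 322/8 = 40.25.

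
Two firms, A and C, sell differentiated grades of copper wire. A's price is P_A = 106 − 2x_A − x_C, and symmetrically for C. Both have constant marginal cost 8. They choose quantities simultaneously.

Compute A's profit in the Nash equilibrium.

768.32

Firm A's profit: π = x_A(106 − 2x_A − x_C) − 8x_A.
∂π/∂x_A = 98 − 4x_A − x_C = 0 ⇒ x_A = 24.5 − 0.25x_C.
The game is symmetric, so in equilibrium x_C = x_A: the reaction function gives 1.25x_A = 24.5, hence x_A = 19.6.
P_A = 106 − 2·19.6 − 19.6 = 47.2.
Profit = (47.2 − 8)·19.6 = 768.32.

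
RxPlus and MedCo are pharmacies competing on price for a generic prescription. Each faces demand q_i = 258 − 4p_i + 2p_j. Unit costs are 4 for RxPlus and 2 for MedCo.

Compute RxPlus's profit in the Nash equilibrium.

RxPlus's profit: π = (p_{RxPlus} − 4)(258 − 4p_{RxPlus} + 2p_{MedCo}).
∂π/∂p_{RxPlus} = 274 − 8p_{RxPlus} + 2p_{MedCo} = 0 ⇒ p_{RxPlus} = 34.25 + 0.25p_{MedCo}.
Similarly p_{MedCo} = 33.25 + 0.25p_{RxPlus}.
Plugging p_{MedCo} into RxPlus's best response: p_{RxPlus} = 34.25 + 0.25(33.25 + 0.25p_{RxPlus}) ⇒ 0.9375p_{RxPlus} = 42.5625, so p_{RxPlus} = 45.4.
Then p_{MedCo} = 33.25 + 0.25·45.4 = 44.6.
q_{RxPlus} = 258 − 4·45.4 + 2·44.6 = 165.6.
Profit = (45.4 − 4)·165.6 = 6855.84.

6855.84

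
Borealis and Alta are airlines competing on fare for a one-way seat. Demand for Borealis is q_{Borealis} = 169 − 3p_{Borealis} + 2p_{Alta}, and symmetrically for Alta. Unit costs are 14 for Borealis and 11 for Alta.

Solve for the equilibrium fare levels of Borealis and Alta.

52.1875, 51.0625

Borealis's profit: π = (p_{Borealis} − 14)(169 − 3p_{Borealis} + 2p_{Alta}).
∂π/∂p_{Borealis} = 211 − 6p_{Borealis} + 2p_{Alta} = 0 ⇒ p_{Borealis} = 211/6 + (1/3)p_{Alta}.
Similarly p_{Alta} = 101/3 + (1/3)p_{Borealis}.
Solving the two reaction functions simultaneously: (1 − (1/3)(1/3))p_{Borealis} = 211/6 + (1/3)·(101/3), so (8/9)p_{Borealis} = 835/18 and p_{Borealis} = 52.1875.
Then p_{Alta} = 101/3 + (1/3)·52.1875 = 51.0625.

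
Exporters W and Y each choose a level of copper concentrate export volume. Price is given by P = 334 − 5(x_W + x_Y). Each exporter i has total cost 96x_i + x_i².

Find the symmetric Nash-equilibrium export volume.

Exporter W's profit: π = x_W(334 − 5(x_W + x_Y)) − 96x_W − x_W².
∂π/∂x_W = 238 − 12x_W − 5x_Y = 0, so x_W = 119/6 − (5/12)x_Y.
Setting x_W = x_Y in the reaction function: x_W = 119/6 − (5/12)x_W, so x_W = (119/6) / (17/12) = 14.

14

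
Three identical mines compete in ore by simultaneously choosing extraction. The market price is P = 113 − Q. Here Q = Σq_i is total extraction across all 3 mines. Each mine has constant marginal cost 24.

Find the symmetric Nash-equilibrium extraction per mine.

A representative mine's profit is π_i = q_i(113 − Q) − 24q_i, with Q = q_i + Σ_{j≠i} q_j.
First-order condition: 89 − 2q_i − Σ_{j≠i} q_j = 0.
In a symmetric equilibrium every mine chooses the same q, so Σ_{j≠i} q_j = 2q. The condition becomes 89 − 4q = 0, giving q = 89/4 = 22.25.

22.25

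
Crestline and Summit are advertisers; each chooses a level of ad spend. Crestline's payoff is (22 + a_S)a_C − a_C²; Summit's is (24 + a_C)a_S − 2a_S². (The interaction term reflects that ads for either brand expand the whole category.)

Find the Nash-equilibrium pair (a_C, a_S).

16, 10

Expanding Crestline's payoff: 22a_C + a_Sa_C − a_C².
∂π/∂a_C = 22 + a_S − 2a_C = 0, so a_C = 11 + 0.5a_S.
Likewise for Summit: a_S = 6 + 0.25a_C.
Plugging a_S into Crestline's best response: a_C = 11 + 0.5(6 + 0.25a_C) ⇒ 0.875a_C = 14, so a_C = 16.
Then a_S = 6 + 0.25·16 = 10.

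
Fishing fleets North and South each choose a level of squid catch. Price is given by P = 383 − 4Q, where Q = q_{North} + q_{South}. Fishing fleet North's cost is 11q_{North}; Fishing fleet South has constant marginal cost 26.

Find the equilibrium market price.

140

Fishing fleet North's profit: π = q_{North}(383 − 4(q_{North} + q_{South})) − 11q_{North}.
∂π/∂q_{North} = 372 − 8q_{North} − 4q_{South} = 0, so q_{North} = 46.5 − 0.5q_{South}.
By the same steps for South: q_{South} = 44.625 − 0.5q_{North}.
Solving the two reaction functions simultaneously: (1 − (−0.5)(−0.5))q_{North} = 46.5 − 0.5·44.625, so 0.75q_{North} = 24.1875 and q_{North} = 32.25.
Then q_{South} = 44.625 − 0.5·32.25 = 28.5.
Equilibrium price: P = 383 − 4·60.75 = 140.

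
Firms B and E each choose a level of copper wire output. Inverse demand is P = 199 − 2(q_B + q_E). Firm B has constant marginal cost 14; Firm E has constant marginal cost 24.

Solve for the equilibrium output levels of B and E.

32.5, 27.5

Firm B's profit: π = q_B(199 − 2(q_B + q_E)) − 14q_B.
∂π/∂q_B = 185 − 4q_B − 2q_E = 0, so q_B = 46.25 − 0.5q_E.
By the same steps for E: q_E = 43.75 − 0.5q_B.
Solving the two reaction functions simultaneously: (1 − (−0.5)(−0.5))q_B = 46.25 − 0.5·43.75, so 0.75q_B = 24.375 and q_B = 32.5.
Then q_E = 43.75 − 0.5·32.5 = 27.5.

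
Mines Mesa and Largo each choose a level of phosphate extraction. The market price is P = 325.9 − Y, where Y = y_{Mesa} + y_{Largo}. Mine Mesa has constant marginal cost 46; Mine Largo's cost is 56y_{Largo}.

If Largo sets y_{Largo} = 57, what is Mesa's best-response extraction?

Mine Mesa's profit: π = y_{Mesa}(325.9 − (y_{Mesa} + y_{Largo})) − 46y_{Mesa}.
∂π/∂y_{Mesa} = 279.9 − 2y_{Mesa} − y_{Largo} = 0, so y_{Mesa} = 139.95 − 0.5y_{Largo}.
At y_{Largo} = 57: y_{Mesa} = 139.95 − 0.5·57 = 111.45.

111.45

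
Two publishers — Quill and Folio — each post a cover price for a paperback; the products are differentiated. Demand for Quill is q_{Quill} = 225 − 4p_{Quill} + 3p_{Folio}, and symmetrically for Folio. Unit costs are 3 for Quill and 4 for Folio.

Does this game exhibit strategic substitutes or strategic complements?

strategic complements

Quill's profit: π = (p_{Quill} − 3)(225 − 4p_{Quill} + 3p_{Folio}).
∂π/∂p_{Quill} = 237 − 8p_{Quill} + 3p_{Folio} = 0 ⇒ p_{Quill} = 29.625 + 0.375p_{Folio}.
The best-response slope dp_{Quill}/dp_{Folio} = 0.375 > 0: the reaction function is upward-sloping, so the choices are strategic complements.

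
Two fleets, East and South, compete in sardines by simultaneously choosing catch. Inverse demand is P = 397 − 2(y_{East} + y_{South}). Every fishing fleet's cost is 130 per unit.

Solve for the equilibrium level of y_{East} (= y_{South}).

Fishing fleet East's profit: π = y_{East}(397 − 2(y_{East} + y_{South})) − 130y_{East}.
∂π/∂y_{East} = 267 − 4y_{East} − 2y_{South} = 0, so y_{East} = 66.75 − 0.5y_{South}.
Setting y_{East} = y_{South} in the reaction function: y_{East} = 66.75 − 0.5y_{East}, so y_{East} = 66.75 / 1.5 = 44.5.

44.5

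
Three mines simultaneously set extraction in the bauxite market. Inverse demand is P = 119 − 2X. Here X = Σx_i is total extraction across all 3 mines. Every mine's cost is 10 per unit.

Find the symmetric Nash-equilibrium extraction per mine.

A representative mine's profit is π_i = x_i(119 − 2X) − 10x_i, with X = x_i + Σ_{j≠i} x_j.
First-order condition: 109 − 4x_i − 2Σ_{j≠i} x_j = 0.
In a symmetric equilibrium every mine chooses the same x, so Σ_{j≠i} x_j = 2x. The condition becomes 109 − 8x = 0, giving x = 109/8 = 13.625.

13.625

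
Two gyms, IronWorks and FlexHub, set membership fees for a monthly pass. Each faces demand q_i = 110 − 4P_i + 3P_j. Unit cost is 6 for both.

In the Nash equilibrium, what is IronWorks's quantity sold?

IronWorks's profit: π = (P_{IronWorks} − 6)(110 − 4P_{IronWorks} + 3P_{FlexHub}).
∂π/∂P_{IronWorks} = 134 − 8P_{IronWorks} + 3P_{FlexHub} = 0 ⇒ P_{IronWorks} = 16.75 + 0.375P_{FlexHub}.
Setting P_{IronWorks} = P_{FlexHub} in the reaction function: P_{IronWorks} = 16.75 + 0.375P_{IronWorks}, so P_{IronWorks} = 16.75 / 0.625 = 26.8.
q_{IronWorks} = 110 − 4·26.8 + 3·26.8 = 83.2.

83.2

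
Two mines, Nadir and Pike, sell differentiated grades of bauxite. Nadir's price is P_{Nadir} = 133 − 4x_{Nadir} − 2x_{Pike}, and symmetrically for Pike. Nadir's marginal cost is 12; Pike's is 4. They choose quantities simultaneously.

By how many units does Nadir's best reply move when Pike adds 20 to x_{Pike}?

Mine Nadir's profit: π = x_{Nadir}(133 − 4x_{Nadir} − 2x_{Pike}) − 12x_{Nadir}.
∂π/∂x_{Nadir} = 121 − 8x_{Nadir} − 2x_{Pike} = 0 ⇒ x_{Nadir} = 15.125 − 0.25x_{Pike}.
The reaction-function slope is −0.25, so a 20-unit rise in x_{Pike} moves x_{Nadir} by −0.25 × 20 = −5. Nadir's best response falls — the actions are strategic substitutes.

-5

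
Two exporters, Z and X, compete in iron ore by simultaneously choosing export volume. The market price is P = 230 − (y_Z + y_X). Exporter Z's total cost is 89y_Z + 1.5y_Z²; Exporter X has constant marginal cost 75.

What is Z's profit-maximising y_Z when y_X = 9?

Exporter Z's profit: π = y_Z(230 − (y_Z + y_X)) − 89y_Z − 1.5y_Z².
∂π/∂y_Z = 141 − 5y_Z − y_X = 0, so y_Z = 28.2 − 0.2y_X.
At y_X = 9: y_Z = 28.2 − 0.2·9 = 26.4.

26.4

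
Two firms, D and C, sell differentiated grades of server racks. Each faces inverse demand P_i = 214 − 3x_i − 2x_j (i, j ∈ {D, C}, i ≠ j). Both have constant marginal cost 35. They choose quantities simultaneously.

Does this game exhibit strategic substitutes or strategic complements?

strategic substitutes

Firm D's profit: π = x_D(214 − 3x_D − 2x_C) − 35x_D.
∂π/∂x_D = 179 − 6x_D − 2x_C = 0 ⇒ x_D = 179/6 − (1/3)x_C.
The best-response slope dx_D/dx_C = −1/3 < 0: the reaction function is downward-sloping, so the choices are strategic substitutes.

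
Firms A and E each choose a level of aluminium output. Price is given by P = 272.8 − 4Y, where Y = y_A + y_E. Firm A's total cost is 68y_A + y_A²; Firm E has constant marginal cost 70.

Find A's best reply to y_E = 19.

12.88

Firm A's profit: π = y_A(272.8 − 4(y_A + y_E)) − 68y_A − y_A².
∂π/∂y_A = 204.8 − 10y_A − 4y_E = 0, so y_A = 20.48 − 0.4y_E.
At y_E = 19: y_A = 20.48 − 0.4·19 = 12.88.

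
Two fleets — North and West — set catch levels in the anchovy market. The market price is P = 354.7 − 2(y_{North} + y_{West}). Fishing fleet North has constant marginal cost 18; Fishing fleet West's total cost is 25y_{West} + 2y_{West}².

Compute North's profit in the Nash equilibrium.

10556.045

Fishing fleet North's profit: π = y_{North}(354.7 − 2(y_{North} + y_{West})) − 18y_{North}.
∂π/∂y_{North} = 336.7 − 4y_{North} − 2y_{West} = 0, so y_{North} = 84.175 − 0.5y_{West}.
For West: ∂π/∂y_{West} = 329.7 − 8y_{West} − 2y_{North} = 0 ⇒ y_{West} = 41.2125 − 0.25y_{North}.
Solving the two reaction functions simultaneously: (1 − (−0.5)(−0.25))y_{North} = 84.175 − 0.5·41.2125, so 0.875y_{North} = 10171/160 and y_{North} = 72.65.
Then y_{West} = 41.2125 − 0.25·72.65 = 23.05.
Price P = 354.7 − 2·95.7 = 163.3.
North's profit: (163.3 − 18)·72.65 = 10556.045.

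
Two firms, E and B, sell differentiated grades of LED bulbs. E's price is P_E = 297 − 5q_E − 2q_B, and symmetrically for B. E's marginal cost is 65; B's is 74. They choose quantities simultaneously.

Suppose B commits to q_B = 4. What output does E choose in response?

Firm E's profit: π = q_E(297 − 5q_E − 2q_B) − 65q_E.
∂π/∂q_E = 232 − 10q_E − 2q_B = 0 ⇒ q_E = 23.2 − 0.2q_B.
At q_B = 4: q_E = 23.2 − 0.2·4 = 22.4.

22.4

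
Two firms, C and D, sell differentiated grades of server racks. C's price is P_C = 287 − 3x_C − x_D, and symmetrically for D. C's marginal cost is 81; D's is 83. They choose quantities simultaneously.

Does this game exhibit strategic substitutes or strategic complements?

Firm C's profit: π = x_C(287 − 3x_C − x_D) − 81x_C.
∂π/∂x_C = 206 − 6x_C − x_D = 0 ⇒ x_C = 103/3 − (1/6)x_D.
The best-response slope dx_C/dx_D = −1/6 < 0: the reaction function is downward-sloping, so the choices are strategic substitutes.

strategic substitutes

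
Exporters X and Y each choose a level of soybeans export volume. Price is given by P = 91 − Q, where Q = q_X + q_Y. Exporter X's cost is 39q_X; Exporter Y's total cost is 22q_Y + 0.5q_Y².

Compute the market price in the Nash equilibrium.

56.4

Exporter X's profit: π = q_X(91 − (q_X + q_Y)) − 39q_X.
∂π/∂q_X = 52 − 2q_X − q_Y = 0, so q_X = 26 − 0.5q_Y.
For Y: ∂π/∂q_Y = 69 − 3q_Y − q_X = 0 ⇒ q_Y = 23 − (1/3)q_X.
Substituting the second reaction function into the first: q_X = 26 − 0.5(23 − (1/3)q_X), which gives (5/6)q_X = 14.5 ⇒ q_X = 17.4.
Then q_Y = 23 − (1/3)·17.4 = 17.2.
Equilibrium price: P = 91 − 34.6 = 56.4.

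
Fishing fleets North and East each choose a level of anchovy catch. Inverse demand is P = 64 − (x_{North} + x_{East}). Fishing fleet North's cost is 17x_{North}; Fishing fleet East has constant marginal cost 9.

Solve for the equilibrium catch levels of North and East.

Fishing fleet North's profit: π = x_{North}(64 − (x_{North} + x_{East})) − 17x_{North}.
∂π/∂x_{North} = 47 − 2x_{North} − x_{East} = 0, so x_{North} = 23.5 − 0.5x_{East}.
By the same steps for East: x_{East} = 27.5 − 0.5x_{North}.
Solving the two reaction functions simultaneously: (1 − (−0.5)(−0.5))x_{North} = 23.5 − 0.5·27.5, so 0.75x_{North} = 9.75 and x_{North} = 13.
Then x_{East} = 27.5 − 0.5·13 = 21.

13, 21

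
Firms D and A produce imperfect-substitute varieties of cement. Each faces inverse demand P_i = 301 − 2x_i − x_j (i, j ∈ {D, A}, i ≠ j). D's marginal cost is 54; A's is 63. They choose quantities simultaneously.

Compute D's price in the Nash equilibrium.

Firm D's profit: π = x_D(301 − 2x_D − x_A) − 54x_D.
∂π/∂x_D = 247 − 4x_D − x_A = 0 ⇒ x_D = 61.75 − 0.25x_A.
Similarly x_A = 59.5 − 0.25x_D.
Solving the two reaction functions simultaneously: (1 − (−0.25)(−0.25))x_D = 61.75 − 0.25·59.5, so 0.9375x_D = 46.875 and x_D = 50.
Then x_A = 59.5 − 0.25·50 = 47.
P_D = 301 − 2·50 − 47 = 154.

154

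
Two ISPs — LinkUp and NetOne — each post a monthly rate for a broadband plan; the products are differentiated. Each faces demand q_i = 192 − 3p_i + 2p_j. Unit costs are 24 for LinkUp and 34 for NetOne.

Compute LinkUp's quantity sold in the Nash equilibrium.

131.625

LinkUp's profit: π = (p_{LinkUp} − 24)(192 − 3p_{LinkUp} + 2p_{NetOne}).
∂π/∂p_{LinkUp} = 264 − 6p_{LinkUp} + 2p_{NetOne} = 0 ⇒ p_{LinkUp} = 44 + (1/3)p_{NetOne}.
Similarly p_{NetOne} = 49 + (1/3)p_{LinkUp}.
Solving the two reaction functions simultaneously: (1 − (1/3)(1/3))p_{LinkUp} = 44 + (1/3)·49, so (8/9)p_{LinkUp} = 181/3 and p_{LinkUp} = 67.875.
Then p_{NetOne} = 49 + (1/3)·67.875 = 71.625.
q_{LinkUp} = 192 − 3·67.875 + 2·71.625 = 131.625.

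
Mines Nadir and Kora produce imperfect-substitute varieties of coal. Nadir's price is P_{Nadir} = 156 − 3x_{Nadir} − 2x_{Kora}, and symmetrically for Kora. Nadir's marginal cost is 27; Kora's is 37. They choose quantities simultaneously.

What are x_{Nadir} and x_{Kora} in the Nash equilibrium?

Mine Nadir's profit: π = x_{Nadir}(156 − 3x_{Nadir} − 2x_{Kora}) − 27x_{Nadir}.
∂π/∂x_{Nadir} = 129 − 6x_{Nadir} − 2x_{Kora} = 0 ⇒ x_{Nadir} = 21.5 − (1/3)x_{Kora}.
Similarly x_{Kora} = 119/6 − (1/3)x_{Nadir}.
Plugging x_{Kora} into Nadir's best response: x_{Nadir} = 21.5 − (1/3)(119/6 − (1/3)x_{Nadir}) ⇒ (8/9)x_{Nadir} = 134/9, so x_{Nadir} = 16.75.
Then x_{Kora} = 119/6 − (1/3)·16.75 = 14.25.

16.75, 14.25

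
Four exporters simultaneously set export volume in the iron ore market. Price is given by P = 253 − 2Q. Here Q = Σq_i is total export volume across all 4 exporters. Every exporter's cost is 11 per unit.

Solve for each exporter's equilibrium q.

24.2

A representative exporter's profit is π_i = q_i(253 − 2Q) − 11q_i, with Q = q_i + Σ_{j≠i} q_j.
First-order condition: 242 − 4q_i − 2Σ_{j≠i} q_j = 0.
Imposing symmetry (q_j = q for all j) turns Σ_{j≠i} q_j into 3q, so 242 = 10q and q = 24.2.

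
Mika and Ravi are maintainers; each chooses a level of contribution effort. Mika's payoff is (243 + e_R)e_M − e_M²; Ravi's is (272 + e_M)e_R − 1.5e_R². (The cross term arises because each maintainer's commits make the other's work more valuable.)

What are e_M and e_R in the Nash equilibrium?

200.2, 157.4

Expanding Mika's payoff: 243e_M + e_Re_M − e_M².
∂π/∂e_M = 243 + e_R − 2e_M = 0, so e_M = 121.5 + 0.5e_R.
Likewise for Ravi: e_R = 272/3 + (1/3)e_M.
Substituting the second reaction function into the first: e_M = 121.5 + 0.5(272/3 + (1/3)e_M), which gives (5/6)e_M = 1001/6 ⇒ e_M = 200.2.
Then e_R = 272/3 + (1/3)·200.2 = 157.4.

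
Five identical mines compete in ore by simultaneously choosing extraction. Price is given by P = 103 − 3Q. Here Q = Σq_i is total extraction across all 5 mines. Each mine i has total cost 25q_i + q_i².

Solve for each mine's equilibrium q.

3.9

A representative mine's profit is π_i = q_i(103 − 3Q) − 25q_i − q_i², with Q = q_i + Σ_{j≠i} q_j.
First-order condition: 78 − 8q_i − 3Σ_{j≠i} q_j = 0.
Imposing symmetry (q_j = q for all j) turns Σ_{j≠i} q_j into 4q, so 78 = 20q and q = 3.9.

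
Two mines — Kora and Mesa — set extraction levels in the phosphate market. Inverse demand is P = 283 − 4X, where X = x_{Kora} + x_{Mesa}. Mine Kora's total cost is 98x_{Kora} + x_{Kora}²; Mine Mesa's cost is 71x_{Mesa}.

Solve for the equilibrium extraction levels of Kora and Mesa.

9.875, 21.5625

Mine Kora's profit: π = x_{Kora}(283 − 4(x_{Kora} + x_{Mesa})) − 98x_{Kora} − x_{Kora}².
∂π/∂x_{Kora} = 185 − 10x_{Kora} − 4x_{Mesa} = 0, so x_{Kora} = 18.5 − 0.4x_{Mesa}.
For Mesa: ∂π/∂x_{Mesa} = 212 − 8x_{Mesa} − 4x_{Kora} = 0 ⇒ x_{Mesa} = 26.5 − 0.5x_{Kora}.
Plugging x_{Mesa} into Kora's best response: x_{Kora} = 18.5 − 0.4(26.5 − 0.5x_{Kora}) ⇒ 0.8x_{Kora} = 7.9, so x_{Kora} = 9.875.
Then x_{Mesa} = 26.5 − 0.5·9.875 = 21.5625.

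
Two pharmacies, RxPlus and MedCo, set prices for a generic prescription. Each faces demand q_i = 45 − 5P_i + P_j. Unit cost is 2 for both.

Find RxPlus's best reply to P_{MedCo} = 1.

RxPlus's profit: π = (P_{RxPlus} − 2)(45 − 5P_{RxPlus} + P_{MedCo}).
∂π/∂P_{RxPlus} = 55 − 10P_{RxPlus} + P_{MedCo} = 0 ⇒ P_{RxPlus} = 5.5 + 0.1P_{MedCo}.
At P_{MedCo} = 1: P_{RxPlus} = 5.5 + 0.1·1 = 5.6.

5.6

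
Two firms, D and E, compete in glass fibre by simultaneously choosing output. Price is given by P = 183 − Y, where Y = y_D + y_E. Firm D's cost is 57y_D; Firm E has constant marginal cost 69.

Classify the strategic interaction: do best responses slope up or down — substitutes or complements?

Firm D's profit: π = y_D(183 − (y_D + y_E)) − 57y_D.
∂π/∂y_D = 126 − 2y_D − y_E = 0, so y_D = 63 − 0.5y_E.
The best-response slope dy_D/dy_E = −0.5 < 0: the reaction function is downward-sloping, so the choices are strategic substitutes.

strategic substitutes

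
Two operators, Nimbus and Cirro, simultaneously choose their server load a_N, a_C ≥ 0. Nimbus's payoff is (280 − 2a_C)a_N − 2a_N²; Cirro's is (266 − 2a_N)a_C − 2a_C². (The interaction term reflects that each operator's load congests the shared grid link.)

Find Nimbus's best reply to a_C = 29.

55.5

Expanding Nimbus's payoff: 280a_N − 2a_Ca_N − 2a_N².
∂π/∂a_N = 280 − 2a_C − 4a_N = 0, so a_N = 70 − 0.5a_C.
At a_C = 29: a_N = 70 − 0.5·29 = 55.5.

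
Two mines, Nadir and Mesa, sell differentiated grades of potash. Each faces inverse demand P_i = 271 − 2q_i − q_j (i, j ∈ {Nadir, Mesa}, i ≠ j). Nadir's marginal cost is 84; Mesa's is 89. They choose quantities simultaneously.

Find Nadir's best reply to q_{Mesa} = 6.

45.25

Mine Nadir's profit: π = q_{Nadir}(271 − 2q_{Nadir} − q_{Mesa}) − 84q_{Nadir}.
∂π/∂q_{Nadir} = 187 − 4q_{Nadir} − q_{Mesa} = 0 ⇒ q_{Nadir} = 46.75 − 0.25q_{Mesa}.
At q_{Mesa} = 6: q_{Nadir} = 46.75 − 0.25·6 = 45.25.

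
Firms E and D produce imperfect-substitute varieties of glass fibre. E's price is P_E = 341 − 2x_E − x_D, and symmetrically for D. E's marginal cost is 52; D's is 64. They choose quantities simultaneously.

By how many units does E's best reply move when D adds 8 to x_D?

Firm E's profit: π = x_E(341 − 2x_E − x_D) − 52x_E.
∂π/∂x_E = 289 − 4x_E − x_D = 0 ⇒ x_E = 72.25 − 0.25x_D.
The reaction-function slope is −0.25, so an 8-unit rise in x_D moves x_E by −0.25 × 8 = −2. E's best response falls — the actions are strategic substitutes.

-2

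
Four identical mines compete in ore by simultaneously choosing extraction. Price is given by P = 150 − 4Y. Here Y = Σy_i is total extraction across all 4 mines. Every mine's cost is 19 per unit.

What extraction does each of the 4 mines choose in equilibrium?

A representative mine's profit is π_i = y_i(150 − 4Y) − 19y_i, with Y = y_i + Σ_{j≠i} y_j.
First-order condition: 131 − 8y_i − 4Σ_{j≠i} y_j = 0.
Imposing symmetry (y_j = y for all j) turns Σ_{j≠i} y_j into 3y, so 131 = 20y and y = 6.55.

6.55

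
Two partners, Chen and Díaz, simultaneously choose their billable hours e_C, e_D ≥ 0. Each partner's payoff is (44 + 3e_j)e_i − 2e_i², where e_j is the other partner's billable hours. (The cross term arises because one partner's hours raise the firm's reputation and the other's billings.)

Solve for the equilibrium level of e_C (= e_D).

44

Chen's payoff is (44 + 3e_D)e_C − 2e_C².
∂π/∂e_C = 44 + 3e_D − 4e_C = 0, so e_C = 11 + 0.75e_D.
By symmetry e_D = e_C; substituting into the reaction function, 0.25e_C = 11 and e_C = 44.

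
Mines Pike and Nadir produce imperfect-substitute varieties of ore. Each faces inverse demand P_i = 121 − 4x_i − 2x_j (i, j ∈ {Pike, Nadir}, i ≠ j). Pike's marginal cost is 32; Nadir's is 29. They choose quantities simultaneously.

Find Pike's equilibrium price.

Mine Pike's profit: π = x_{Pike}(121 − 4x_{Pike} − 2x_{Nadir}) − 32x_{Pike}.
∂π/∂x_{Pike} = 89 − 8x_{Pike} − 2x_{Nadir} = 0 ⇒ x_{Pike} = 11.125 − 0.25x_{Nadir}.
Similarly x_{Nadir} = 11.5 − 0.25x_{Pike}.
Solving the two reaction functions simultaneously: (1 − (−0.25)(−0.25))x_{Pike} = 11.125 − 0.25·11.5, so 0.9375x_{Pike} = 8.25 and x_{Pike} = 8.8.
Then x_{Nadir} = 11.5 − 0.25·8.8 = 9.3.
P_{Pike} = 121 − 4·8.8 − 2·9.3 = 67.2.

67.2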